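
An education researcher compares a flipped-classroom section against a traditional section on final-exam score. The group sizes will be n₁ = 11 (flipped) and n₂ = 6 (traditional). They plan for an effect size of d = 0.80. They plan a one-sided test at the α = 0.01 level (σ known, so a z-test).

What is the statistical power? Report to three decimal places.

Noncentrality parameter: δ = d / √(1/n₁ + 1/n₂) = 0.80 / √(1/11 + 1/6) = 1.5763
Critical value for a one-sided test at α = 0.01: z_α = 2.326.
Power = P(Z > 2.326 − δ) = Φ(-0.750) = 0.2266.

Power ≈ 0.227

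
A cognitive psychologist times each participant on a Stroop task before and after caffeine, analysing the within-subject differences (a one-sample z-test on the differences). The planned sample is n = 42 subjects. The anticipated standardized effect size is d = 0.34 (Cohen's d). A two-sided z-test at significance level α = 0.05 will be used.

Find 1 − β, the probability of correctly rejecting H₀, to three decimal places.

Noncentrality parameter: δ = d·√n = 0.34 × √42 = 2.2035
Two-sided α = 0.05 → critical value z_{0.025} = 1.960.
Power = Φ(δ − 1.960) + Φ(−δ − 1.960) = Φ(0.243) + Φ(-4.163) = 0.5962 + 0.0000 = 0.5962.

Power ≈ 0.596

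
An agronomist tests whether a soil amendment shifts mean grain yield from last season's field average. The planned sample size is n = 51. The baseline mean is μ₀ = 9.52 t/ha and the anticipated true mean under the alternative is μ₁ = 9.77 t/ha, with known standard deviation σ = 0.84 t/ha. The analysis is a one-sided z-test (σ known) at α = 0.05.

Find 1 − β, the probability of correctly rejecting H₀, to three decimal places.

Power ≈ 0.685

Standardized effect: d = |μ₁ − μ₀| / σ = |9.77 − 9.52| / 0.84 = 0.2976
Noncentrality parameter: δ = d·√n = 0.2976 × √51 = 2.1254
Critical value for a one-sided test at α = 0.05: z_α = 1.645.
Power = P(Z > 1.645 − δ) = Φ(0.481) = 0.6846.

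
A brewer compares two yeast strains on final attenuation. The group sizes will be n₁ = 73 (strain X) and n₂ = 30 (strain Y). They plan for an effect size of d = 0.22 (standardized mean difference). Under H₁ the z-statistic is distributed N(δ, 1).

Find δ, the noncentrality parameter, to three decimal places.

δ = d / √(1/n₁ + 1/n₂) = 0.22 / √(1/73 + 1/30) = 1.0144

δ ≈ 1.014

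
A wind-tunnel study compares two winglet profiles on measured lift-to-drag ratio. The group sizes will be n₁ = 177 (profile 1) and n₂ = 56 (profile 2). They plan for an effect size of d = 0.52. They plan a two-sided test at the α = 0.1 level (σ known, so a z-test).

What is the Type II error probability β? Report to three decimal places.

Noncentrality parameter: δ = d / √(1/n₁ + 1/n₂) = 0.52 / √(1/177 + 1/56) = 3.3916
Two-sided α = 0.1 → critical value z_{0.05} = 1.645.
Power = Φ(δ − 1.645) + Φ(−δ − 1.645) = Φ(1.747) + Φ(-5.036) = 0.9597 + 0.0000 = 0.9597.
Type II error: β = 1 − power = 1 − 0.9597 = 0.0403.

β ≈ 0.040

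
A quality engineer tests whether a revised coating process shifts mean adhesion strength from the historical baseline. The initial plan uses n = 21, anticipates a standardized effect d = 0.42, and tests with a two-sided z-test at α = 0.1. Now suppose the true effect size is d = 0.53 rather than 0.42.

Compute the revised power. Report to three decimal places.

Power ≈ 0.783

With d = 0.53: δ = d·√n = 0.53 × √21 = 2.4288. Critical value z_{0.05} = 1.645.
Revised power = Φ(δ − 1.645) + Φ(−δ − 1.645) = Φ(0.784) + Φ(-4.074) = 0.7835 + 0.0000 = 0.7835.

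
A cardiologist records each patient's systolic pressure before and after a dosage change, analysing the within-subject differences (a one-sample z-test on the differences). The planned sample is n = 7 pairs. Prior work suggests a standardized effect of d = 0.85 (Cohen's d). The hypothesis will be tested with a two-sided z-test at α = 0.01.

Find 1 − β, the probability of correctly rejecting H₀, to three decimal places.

Power ≈ 0.372

Noncentrality parameter: λ = d·√n = 0.85 × √7 = 2.2489
Critical value for a two-sided test at α = 0.01: z_{α/2} = 2.576.
Power = Φ(λ − 2.576) + Φ(−λ − 2.576) = Φ(-0.327) + Φ(-4.825) = 0.3719 + 0.0000 = 0.3719.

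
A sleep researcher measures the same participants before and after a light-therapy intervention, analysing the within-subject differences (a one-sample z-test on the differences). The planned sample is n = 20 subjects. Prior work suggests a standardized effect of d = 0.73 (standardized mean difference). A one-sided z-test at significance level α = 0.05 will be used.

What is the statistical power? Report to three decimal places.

Noncentrality parameter: λ = d·√n = 0.73 × √20 = 3.2647
Critical value for a one-sided test at α = 0.05: z_α = 1.645.
Power = P(Z > 1.645 − λ) = Φ(1.620) = 0.9474.

Power ≈ 0.947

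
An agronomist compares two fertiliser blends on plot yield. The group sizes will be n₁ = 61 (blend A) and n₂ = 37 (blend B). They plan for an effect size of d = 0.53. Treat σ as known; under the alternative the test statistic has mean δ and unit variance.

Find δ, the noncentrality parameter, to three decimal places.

δ ≈ 2.543

The noncentrality parameter scales effect size by the design's sample-size factor: δ = d / √(1/n₁ + 1/n₂) = 0.53 / √(1/61 + 1/37) = 2.5435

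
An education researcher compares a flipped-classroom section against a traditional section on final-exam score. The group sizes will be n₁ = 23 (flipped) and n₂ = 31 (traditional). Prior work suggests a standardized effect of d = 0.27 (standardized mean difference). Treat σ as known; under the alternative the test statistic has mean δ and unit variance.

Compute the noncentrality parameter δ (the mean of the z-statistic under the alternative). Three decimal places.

The noncentrality parameter scales effect size by the design's sample-size factor: δ = d / √(1/n₁ + 1/n₂) = 0.27 / √(1/23 + 1/31) = 0.9811

δ ≈ 0.981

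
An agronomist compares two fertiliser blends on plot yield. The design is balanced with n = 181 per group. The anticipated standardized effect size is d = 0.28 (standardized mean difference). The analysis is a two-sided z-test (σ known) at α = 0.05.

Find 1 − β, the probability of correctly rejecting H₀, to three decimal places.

Power ≈ 0.759

Noncentrality parameter: δ = d·√(n/2) = 0.28 × √(181/2) = 2.6637
Two-sided α = 0.05 → critical value z_{0.025} = 1.960.
Power = Φ(δ − 1.960) + Φ(−δ − 1.960) = Φ(0.704) + Φ(-4.624) = 0.7592 + 0.0000 = 0.7592.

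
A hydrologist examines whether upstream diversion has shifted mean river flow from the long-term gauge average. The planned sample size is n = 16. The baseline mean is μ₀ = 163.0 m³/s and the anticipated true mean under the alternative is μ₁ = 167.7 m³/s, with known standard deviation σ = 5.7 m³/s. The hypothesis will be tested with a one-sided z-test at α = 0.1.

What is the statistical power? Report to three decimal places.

Standardized effect: d = |μ₁ − μ₀| / σ = |167.7 − 163.0| / 5.7 = 0.8246
Noncentrality parameter: δ = d·√n = 0.8246 × √16 = 3.2982
Critical value for a one-sided test at α = 0.1: z_α = 1.282.
Power = Φ(δ − 1.282) = Φ(2.017) = 0.9781.

Power ≈ 0.978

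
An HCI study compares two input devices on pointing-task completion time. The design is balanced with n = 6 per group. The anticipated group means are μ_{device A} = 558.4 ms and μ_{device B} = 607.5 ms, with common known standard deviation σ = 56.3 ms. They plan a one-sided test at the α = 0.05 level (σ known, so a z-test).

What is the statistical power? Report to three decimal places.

Standardized effect: d = |μ_{device A} − μ_{device B}| / σ = |558.4 − 607.5| / 56.3 = 0.8721
Noncentrality parameter: δ = d·√(n/2) = 0.8721 × √(6/2) = 1.5105
Critical value for a one-sided test at α = 0.05: z_α = 1.645.
Power = P(Z > 1.645 − δ) = Φ(-0.134) = 0.4466.

Power ≈ 0.447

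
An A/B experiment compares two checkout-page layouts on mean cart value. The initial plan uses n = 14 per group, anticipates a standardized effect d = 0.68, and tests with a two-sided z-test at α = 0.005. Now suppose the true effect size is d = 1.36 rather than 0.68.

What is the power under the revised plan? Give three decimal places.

With d = 1.36: δ = d·√(n/2) = 1.36 × √(14/2) = 3.5982. Critical value z_{0.0025} = 2.807.
Revised power = Φ(δ − 2.807) + Φ(−δ − 2.807) = Φ(0.791) + Φ(-6.405) = 0.7856 + 0.0000 = 0.7856.

Power ≈ 0.786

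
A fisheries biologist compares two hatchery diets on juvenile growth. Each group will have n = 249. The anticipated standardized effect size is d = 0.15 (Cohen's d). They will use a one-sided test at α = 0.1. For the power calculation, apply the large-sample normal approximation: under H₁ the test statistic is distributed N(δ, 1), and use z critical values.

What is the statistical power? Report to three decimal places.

Noncentrality parameter: δ = d·√(n/2) = 0.15 × √(249/2) = 1.6737
One-sided α = 0.1 → critical value z_{0.1} = 1.282.
Power = P(Z > 1.282 − δ) = Φ(0.392) = 0.6525.

Power ≈ 0.653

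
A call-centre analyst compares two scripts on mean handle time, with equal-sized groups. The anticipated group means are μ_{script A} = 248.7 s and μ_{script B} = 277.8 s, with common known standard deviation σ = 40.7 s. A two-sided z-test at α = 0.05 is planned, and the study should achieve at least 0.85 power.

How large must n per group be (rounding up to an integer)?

n = 36 per group

Standardized effect: d = |μ_{script A} − μ_{script B}| / σ = |248.7 − 277.8| / 40.7 = 0.7150
Set Φ(δ − 1.960) = 0.85; then δ − 1.960 = Φ⁻¹(0.85) = 1.036, giving δ = 2.996.
(For δ > 0 the lower-tail rejection region contributes negligibly to power, so the one-term inversion is standard.)
δ = d·√(n/2) ⇒ n = 2(δ/d)² = 2 × (2.996 / 0.7150)² = 35.13.
Rounding up, n = 36 per group.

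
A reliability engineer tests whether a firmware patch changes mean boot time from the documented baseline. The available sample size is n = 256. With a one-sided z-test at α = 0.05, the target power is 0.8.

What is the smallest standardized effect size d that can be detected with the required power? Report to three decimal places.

Required noncentrality: δ = z_{0.05} + z_{0.20} = 1.645 + 0.842 = 2.486.
δ = d·√n ⇒ d = δ/√n = 2.486/√256 = 0.1554.

d ≈ 0.155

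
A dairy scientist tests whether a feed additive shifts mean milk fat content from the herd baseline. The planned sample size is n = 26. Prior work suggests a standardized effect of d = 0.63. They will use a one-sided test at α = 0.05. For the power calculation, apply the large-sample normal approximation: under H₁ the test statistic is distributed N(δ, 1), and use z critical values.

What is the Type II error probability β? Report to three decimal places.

Noncentrality parameter: δ = d·√n = 0.63 × √26 = 3.2124
Critical value for a one-sided test at α = 0.05: z_α = 1.645.
Power = P(Z > 1.645 − δ) = Φ(1.568) = 0.9415.
Type II error: β = 1 − power = 1 − 0.9415 = 0.0585.

β ≈ 0.058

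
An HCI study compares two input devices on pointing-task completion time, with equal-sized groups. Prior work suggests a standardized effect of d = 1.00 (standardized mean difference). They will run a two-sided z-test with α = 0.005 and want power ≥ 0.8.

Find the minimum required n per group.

n = 27 per group

Set Φ(δ − 2.807) = 0.8; then δ − 2.807 = Φ⁻¹(0.8) = 0.842, giving δ = 3.649.
(The Φ(−δ − z_{α/2}) term is vanishingly small for δ > 0 and is dropped in the standard sample-size formula.)
δ = d·√(n/2) ⇒ n = 2(δ/d)² = 2 × (3.649 / 1.00)² = 26.63.
Rounding up, n = 27 per group.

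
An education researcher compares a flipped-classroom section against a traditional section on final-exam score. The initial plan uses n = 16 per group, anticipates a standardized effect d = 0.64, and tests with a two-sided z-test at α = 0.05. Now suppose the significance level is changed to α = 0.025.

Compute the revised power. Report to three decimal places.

δ = d·√(n/2) = 0.64 × √(16/2) = 1.8102 (unchanged). New critical value: z_{0.0125} = 2.241.
Revised power = Φ(δ − 2.241) + Φ(−δ − 2.241) = Φ(-0.431) + Φ(-4.052) = 0.3332 + 0.0000 = 0.3332.

Power ≈ 0.333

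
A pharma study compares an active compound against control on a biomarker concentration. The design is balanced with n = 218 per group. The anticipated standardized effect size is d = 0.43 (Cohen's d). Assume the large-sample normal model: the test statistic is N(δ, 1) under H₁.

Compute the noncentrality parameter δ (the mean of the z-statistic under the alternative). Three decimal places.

δ = d·√(n/2) = 0.43 × √(218/2) = 4.4893

δ ≈ 4.489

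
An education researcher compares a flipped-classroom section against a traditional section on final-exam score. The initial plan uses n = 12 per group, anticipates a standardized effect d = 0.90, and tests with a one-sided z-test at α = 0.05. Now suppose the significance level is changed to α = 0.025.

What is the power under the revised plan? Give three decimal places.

δ = d·√(n/2) = 0.90 × √(12/2) = 2.2045 (unchanged). New critical value: z_{0.025} = 1.960.
Revised power = P(Z > 1.960 − δ) = Φ(0.245) = 0.5966.

Power ≈ 0.597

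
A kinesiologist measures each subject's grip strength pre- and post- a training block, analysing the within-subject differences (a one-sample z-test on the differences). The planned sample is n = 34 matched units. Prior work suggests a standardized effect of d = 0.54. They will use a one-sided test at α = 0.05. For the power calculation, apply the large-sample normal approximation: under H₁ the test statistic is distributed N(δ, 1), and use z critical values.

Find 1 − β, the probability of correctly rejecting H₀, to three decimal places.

Noncentrality parameter: δ = d·√n = 0.54 × √34 = 3.1487
One-sided α = 0.05 → critical value z_{0.05} = 1.645.
Power = Φ(δ − 1.645) = Φ(1.504) = 0.9337.

Power ≈ 0.934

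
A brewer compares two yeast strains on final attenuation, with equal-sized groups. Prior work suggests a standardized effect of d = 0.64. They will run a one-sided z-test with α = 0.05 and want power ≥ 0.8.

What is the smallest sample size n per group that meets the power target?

For power 0.8 need Φ(δ − z_{0.05}) = 0.8, so δ = z_{0.05} + z_{0.20} = 1.645 + 0.842 = 2.486.
δ = d·√(n/2) ⇒ n = 2(δ/d)² = 2 × (2.486 / 0.64)² = 30.19.
Round up to the next whole unit.

n = 31 per group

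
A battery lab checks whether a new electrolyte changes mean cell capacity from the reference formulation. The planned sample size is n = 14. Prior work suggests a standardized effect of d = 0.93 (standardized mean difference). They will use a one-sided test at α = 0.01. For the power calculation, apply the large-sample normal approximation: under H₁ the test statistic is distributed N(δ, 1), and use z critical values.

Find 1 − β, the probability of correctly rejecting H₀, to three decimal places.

Power ≈ 0.876

Noncentrality parameter: δ = d·√n = 0.93 × √14 = 3.4797
Critical value for a one-sided test at α = 0.01: z_α = 2.326.
Power = Φ(δ − 2.326) = Φ(1.153) = 0.8756.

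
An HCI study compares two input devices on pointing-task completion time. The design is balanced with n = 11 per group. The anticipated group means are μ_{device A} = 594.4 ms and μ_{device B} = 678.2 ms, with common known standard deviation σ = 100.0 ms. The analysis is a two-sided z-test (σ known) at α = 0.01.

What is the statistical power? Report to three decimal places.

Power ≈ 0.271

Standardized effect: d = |μ_{device A} − μ_{device B}| / σ = |594.4 − 678.2| / 100.0 = 0.8380
Noncentrality parameter: λ = d·√(n/2) = 0.8380 × √(11/2) = 1.9653
Critical value for a two-sided test at α = 0.01: z_{α/2} = 2.576.
Power = Φ(λ − 2.576) + Φ(−λ − 2.576) = Φ(-0.611) + Φ(-4.541) = 0.2708 + 0.0000 = 0.2708.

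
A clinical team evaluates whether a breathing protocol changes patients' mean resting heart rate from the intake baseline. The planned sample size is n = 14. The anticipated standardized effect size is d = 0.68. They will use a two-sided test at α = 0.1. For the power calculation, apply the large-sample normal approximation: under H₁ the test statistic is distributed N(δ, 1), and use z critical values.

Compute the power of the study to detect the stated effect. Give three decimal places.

Noncentrality parameter: δ = d·√n = 0.68 × √14 = 2.5443
Two-sided α = 0.1 → critical value z_{0.05} = 1.645.
Power = Φ(δ − 1.645) + Φ(−δ − 1.645) = Φ(0.899) + Φ(-4.189) = 0.8158 + 0.0000 = 0.8158.

Power ≈ 0.816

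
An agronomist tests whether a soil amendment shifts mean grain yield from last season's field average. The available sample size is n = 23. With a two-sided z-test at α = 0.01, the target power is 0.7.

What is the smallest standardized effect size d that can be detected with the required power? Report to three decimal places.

d ≈ 0.646

Need Φ(δ − 2.576) = 0.7, so δ = 2.576 + 0.524 = 3.100.
(The second rejection-region term Φ(−δ − z_{α/2}) is negligible and dropped.)
δ = d·√n ⇒ d = δ/√n = 3.100/√23 = 0.6464.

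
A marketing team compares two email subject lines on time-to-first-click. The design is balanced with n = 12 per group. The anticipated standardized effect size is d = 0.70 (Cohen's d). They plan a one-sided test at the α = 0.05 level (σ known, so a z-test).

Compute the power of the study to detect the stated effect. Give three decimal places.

Power ≈ 0.528

Noncentrality parameter: δ = d·√(n/2) = 0.70 × √(12/2) = 1.7146
Critical value for a one-sided test at α = 0.05: z_α = 1.645.
Power = P(Z > 1.645 − δ) = Φ(0.070) = 0.5278.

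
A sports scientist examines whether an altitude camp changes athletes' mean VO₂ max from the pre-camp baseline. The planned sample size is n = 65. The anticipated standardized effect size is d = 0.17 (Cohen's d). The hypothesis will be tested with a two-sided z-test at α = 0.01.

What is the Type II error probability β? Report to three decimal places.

β ≈ 0.886

Noncentrality parameter: δ = d·√n = 0.17 × √65 = 1.3706
Two-sided α = 0.01 → critical value z_{0.005} = 2.576.
Power = Φ(δ − 2.576) + Φ(−δ − 2.576) = Φ(-1.205) + Φ(-3.946) = 0.1141 + 0.0000 = 0.1141.
Type II error: β = 1 − power = 1 − 0.1141 = 0.8859.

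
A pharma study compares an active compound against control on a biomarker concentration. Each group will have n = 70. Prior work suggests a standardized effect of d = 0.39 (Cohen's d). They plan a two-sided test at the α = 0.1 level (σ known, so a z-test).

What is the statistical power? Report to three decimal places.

Noncentrality parameter: δ = d·√(n/2) = 0.39 × √(70/2) = 2.3073
Two-sided α = 0.1 → critical value z_{0.05} = 1.645.
Power = Φ(δ − 1.645) + Φ(−δ − 1.645) = Φ(0.662) + Φ(-3.952) = 0.7461 + 0.0000 = 0.7462.

Power ≈ 0.746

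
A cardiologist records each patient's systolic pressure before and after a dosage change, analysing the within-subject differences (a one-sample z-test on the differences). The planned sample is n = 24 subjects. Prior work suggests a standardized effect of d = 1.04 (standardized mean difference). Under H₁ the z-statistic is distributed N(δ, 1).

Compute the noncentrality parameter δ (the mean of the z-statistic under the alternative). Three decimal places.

δ = d·√n = 1.04 × √24 = 5.0949

δ ≈ 5.095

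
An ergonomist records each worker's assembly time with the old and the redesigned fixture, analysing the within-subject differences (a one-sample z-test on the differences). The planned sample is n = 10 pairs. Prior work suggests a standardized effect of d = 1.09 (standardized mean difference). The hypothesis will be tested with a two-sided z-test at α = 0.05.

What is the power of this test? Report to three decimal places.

Power ≈ 0.931

Noncentrality parameter: δ = d·√n = 1.09 × √10 = 3.4469
Two-sided α = 0.05 → critical value z_{0.025} = 1.960.
Power = Φ(δ − 1.960) + Φ(−δ − 1.960) = Φ(1.487) + Φ(-5.407) = 0.9315 + 0.0000 = 0.9315.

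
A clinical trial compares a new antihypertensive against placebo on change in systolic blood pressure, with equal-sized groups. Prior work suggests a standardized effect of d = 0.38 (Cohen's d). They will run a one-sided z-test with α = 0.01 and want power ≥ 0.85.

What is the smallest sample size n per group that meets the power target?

n = 157 per group

For power 0.85 need Φ(δ − z_{0.01}) = 0.85, so δ = z_{0.01} + z_{0.15} = 2.326 + 1.036 = 3.363.
δ = d·√(n/2) ⇒ n = 2(δ/d)² = 2 × (3.363 / 0.38)² = 156.62.
Round up to the next whole unit.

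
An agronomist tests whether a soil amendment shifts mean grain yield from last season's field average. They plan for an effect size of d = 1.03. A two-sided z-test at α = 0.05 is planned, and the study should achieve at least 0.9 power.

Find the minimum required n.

n = 10

For power 0.9 need Φ(δ − z_{0.025}) = 0.9, so δ = z_{0.025} + z_{0.10} = 1.960 + 1.282 = 3.242.
(The Φ(−δ − z_{α/2}) term is vanishingly small for δ > 0 and is dropped in the standard sample-size formula.)
δ = d·√n ⇒ n = (δ/d)² = (3.242 / 1.03)² = 9.90.
Round up to the next whole unit.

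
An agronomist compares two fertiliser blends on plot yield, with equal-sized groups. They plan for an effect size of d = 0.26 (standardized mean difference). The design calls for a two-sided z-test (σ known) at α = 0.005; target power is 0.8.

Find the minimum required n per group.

n = 394 per group

Set Φ(δ − 2.807) = 0.8; then δ − 2.807 = Φ⁻¹(0.8) = 0.842, giving δ = 3.649.
(The Φ(−δ − z_{α/2}) term is vanishingly small for δ > 0 and is dropped in the standard sample-size formula.)
δ = d·√(n/2) ⇒ n = 2(δ/d)² = 2 × (3.649 / 0.26)² = 393.87.
Round up to the next whole unit.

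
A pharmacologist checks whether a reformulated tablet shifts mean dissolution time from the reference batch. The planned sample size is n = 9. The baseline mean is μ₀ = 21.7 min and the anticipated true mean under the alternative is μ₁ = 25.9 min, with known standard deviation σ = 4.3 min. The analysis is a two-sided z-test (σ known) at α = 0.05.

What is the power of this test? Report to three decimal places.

Standardized effect: d = |μ₁ − μ₀| / σ = |25.9 − 21.7| / 4.3 = 0.9767
Noncentrality parameter: δ = d·√n = 0.9767 × √9 = 2.9302
Two-sided α = 0.05 → critical value z_{0.025} = 1.960.
Power = Φ(δ − 1.960) + Φ(−δ − 1.960) = Φ(0.970) + Φ(-4.890) = 0.8340 + 0.0000 = 0.8340.

Power ≈ 0.834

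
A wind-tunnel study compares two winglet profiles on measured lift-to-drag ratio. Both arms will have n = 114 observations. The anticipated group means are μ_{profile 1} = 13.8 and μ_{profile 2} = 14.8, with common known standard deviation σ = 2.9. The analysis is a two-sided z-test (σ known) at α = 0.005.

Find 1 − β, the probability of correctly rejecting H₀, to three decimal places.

Standardized effect: d = |μ_{profile 1} − μ_{profile 2}| / σ = |13.8 − 14.8| / 2.9 = 0.3448
Noncentrality parameter: δ = d·√(n/2) = 0.3448 × √(114/2) = 2.6034
Two-sided α = 0.005 → critical value z_{0.0025} = 2.807.
Power = Φ(δ − 2.807) + Φ(−δ − 2.807) = Φ(-0.204) + Φ(-5.410) = 0.4193 + 0.0000 = 0.4193.

Power ≈ 0.419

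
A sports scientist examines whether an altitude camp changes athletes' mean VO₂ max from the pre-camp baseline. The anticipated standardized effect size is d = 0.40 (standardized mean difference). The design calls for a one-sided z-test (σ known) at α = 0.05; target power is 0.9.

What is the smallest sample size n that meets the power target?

n = 54

Set Φ(δ − 1.645) = 0.9; then δ − 1.645 = Φ⁻¹(0.9) = 1.282, giving δ = 2.926.
δ = d·√n ⇒ n = (δ/d)² = (2.926 / 0.40)² = 53.52.
Round up to the next whole unit.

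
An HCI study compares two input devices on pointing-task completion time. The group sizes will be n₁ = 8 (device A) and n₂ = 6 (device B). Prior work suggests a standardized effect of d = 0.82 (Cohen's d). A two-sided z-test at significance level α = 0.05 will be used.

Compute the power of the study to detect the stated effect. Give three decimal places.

Power ≈ 0.330

Noncentrality parameter: δ = d / √(1/n₁ + 1/n₂) = 0.82 / √(1/8 + 1/6) = 1.5183
Critical value for a two-sided test at α = 0.05: z_{α/2} = 1.960.
Power = Φ(δ − 1.960) + Φ(−δ − 1.960) = Φ(-0.442) + Φ(-3.478) = 0.3294 + 0.0003 = 0.3296.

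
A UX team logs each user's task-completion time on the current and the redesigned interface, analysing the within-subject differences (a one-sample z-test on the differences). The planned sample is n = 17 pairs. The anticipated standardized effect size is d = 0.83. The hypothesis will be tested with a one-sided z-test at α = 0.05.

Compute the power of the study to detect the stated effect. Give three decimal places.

Noncentrality parameter: δ = d·√n = 0.83 × √17 = 3.4222
One-sided α = 0.05 → critical value z_{0.05} = 1.645.
Power = P(Z > 1.645 − δ) = Φ(1.777) = 0.9622.

Power ≈ 0.962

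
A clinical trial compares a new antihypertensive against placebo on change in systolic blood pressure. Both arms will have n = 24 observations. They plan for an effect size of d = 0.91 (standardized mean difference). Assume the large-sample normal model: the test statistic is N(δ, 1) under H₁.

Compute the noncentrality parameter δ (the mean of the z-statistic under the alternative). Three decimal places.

δ = d·√(n/2) = 0.91 × √(24/2) = 3.1523

δ ≈ 3.152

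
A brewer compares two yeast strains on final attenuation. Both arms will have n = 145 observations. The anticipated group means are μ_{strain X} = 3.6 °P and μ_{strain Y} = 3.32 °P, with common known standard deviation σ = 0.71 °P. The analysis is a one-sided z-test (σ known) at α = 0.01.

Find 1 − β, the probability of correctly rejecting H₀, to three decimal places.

Power ≈ 0.849

Standardized effect: d = |μ_{strain X} − μ_{strain Y}| / σ = |3.6 − 3.32| / 0.71 = 0.3944
Noncentrality parameter: δ = d·√(n/2) = 0.3944 × √(145/2) = 3.3579
One-sided α = 0.01 → critical value z_{0.01} = 2.326.
Power = P(Z > 2.326 − δ) = Φ(1.032) = 0.8489.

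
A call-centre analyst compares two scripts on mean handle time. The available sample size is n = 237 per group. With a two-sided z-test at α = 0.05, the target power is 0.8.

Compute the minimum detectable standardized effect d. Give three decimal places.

Required noncentrality: δ = z_{0.025} + z_{0.20} = 1.960 + 0.842 = 2.802.
(Lower-tail contribution to power is negligible for δ > 0.)
δ = d·√(n/2) ⇒ d = δ/√(n/2) = 2.802/√(237/2) = 0.2574.

d ≈ 0.257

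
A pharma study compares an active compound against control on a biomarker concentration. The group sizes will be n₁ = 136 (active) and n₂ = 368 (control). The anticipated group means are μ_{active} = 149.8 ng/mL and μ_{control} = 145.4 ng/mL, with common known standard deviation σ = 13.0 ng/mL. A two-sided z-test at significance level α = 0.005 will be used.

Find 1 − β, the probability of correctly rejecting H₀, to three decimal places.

Standardized effect: d = |μ_{active} − μ_{control}| / σ = |149.8 − 145.4| / 13.0 = 0.3385
Noncentrality parameter: δ = d / √(1/n₁ + 1/n₂) = 0.3385 / √(1/136 + 1/368) = 3.3728
Critical value for a two-sided test at α = 0.005: z_{α/2} = 2.807.
Power = Φ(δ − 2.807) + Φ(−δ − 2.807) = Φ(0.566) + Φ(-6.180) = 0.7142 + 0.0000 = 0.7142.

Power ≈ 0.714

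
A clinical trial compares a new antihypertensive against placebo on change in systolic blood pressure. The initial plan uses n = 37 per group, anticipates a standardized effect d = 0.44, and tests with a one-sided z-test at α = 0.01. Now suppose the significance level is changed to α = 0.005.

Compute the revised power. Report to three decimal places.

δ = d·√(n/2) = 0.44 × √(37/2) = 1.8925 (unchanged). New critical value: z_{0.005} = 2.576.
Revised power = Φ(δ − 2.576) = Φ(-0.683) = 0.2472.

Power ≈ 0.247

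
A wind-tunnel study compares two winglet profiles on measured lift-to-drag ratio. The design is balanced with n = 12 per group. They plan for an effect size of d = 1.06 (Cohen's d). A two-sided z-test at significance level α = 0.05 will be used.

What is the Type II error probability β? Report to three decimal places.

Noncentrality parameter: δ = d·√(n/2) = 1.06 × √(12/2) = 2.5965
Two-sided α = 0.05 → critical value z_{0.025} = 1.960.
Power = Φ(δ − 1.960) + Φ(−δ − 1.960) = Φ(0.636) + Φ(-4.556) = 0.7378 + 0.0000 = 0.7378.
Type II error: β = 1 − power = 1 − 0.7378 = 0.2622.

β ≈ 0.262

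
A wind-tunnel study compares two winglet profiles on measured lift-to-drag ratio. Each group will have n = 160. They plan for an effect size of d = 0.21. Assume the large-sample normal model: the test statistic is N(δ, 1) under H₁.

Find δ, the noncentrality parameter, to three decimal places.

δ ≈ 1.878

δ = d·√(n/2) = 0.21 × √(160/2) = 1.8783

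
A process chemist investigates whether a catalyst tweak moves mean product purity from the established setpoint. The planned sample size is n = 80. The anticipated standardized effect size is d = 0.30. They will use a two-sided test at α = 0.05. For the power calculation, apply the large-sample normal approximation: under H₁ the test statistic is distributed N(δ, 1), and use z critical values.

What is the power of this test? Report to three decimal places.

Noncentrality parameter: δ = d·√n = 0.30 × √80 = 2.6833
Critical value for a two-sided test at α = 0.05: z_{α/2} = 1.960.
Power = Φ(δ − 1.960) + Φ(−δ − 1.960) = Φ(0.723) + Φ(-4.643) = 0.7653 + 0.0000 = 0.7653.

Power ≈ 0.765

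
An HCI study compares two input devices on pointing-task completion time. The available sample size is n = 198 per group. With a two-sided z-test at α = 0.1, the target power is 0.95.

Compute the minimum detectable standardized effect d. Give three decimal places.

Need Φ(δ − 1.645) = 0.95, so δ = 1.645 + 1.645 = 3.290.
(Lower-tail contribution to power is negligible for δ > 0.)
δ = d·√(n/2) ⇒ d = δ/√(n/2) = 3.290/√(198/2) = 0.3306.

d ≈ 0.331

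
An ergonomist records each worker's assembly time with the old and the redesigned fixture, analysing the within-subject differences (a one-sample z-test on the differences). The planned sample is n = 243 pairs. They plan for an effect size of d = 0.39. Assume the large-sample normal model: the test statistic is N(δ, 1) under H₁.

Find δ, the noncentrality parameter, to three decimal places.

The noncentrality parameter scales effect size by the design's sample-size factor: δ = d·√n = 0.39 × √243 = 6.0795

δ ≈ 6.079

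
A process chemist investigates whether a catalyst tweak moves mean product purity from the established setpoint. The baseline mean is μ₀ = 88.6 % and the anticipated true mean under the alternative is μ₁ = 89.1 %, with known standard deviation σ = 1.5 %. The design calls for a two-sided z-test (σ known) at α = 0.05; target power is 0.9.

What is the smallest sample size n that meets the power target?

n = 95

Standardized effect: d = |μ₁ − μ₀| / σ = |89.1 − 88.6| / 1.5 = 0.3333
Set Φ(δ − 1.960) = 0.9; then δ − 1.960 = Φ⁻¹(0.9) = 1.282, giving δ = 3.242.
(For δ > 0 the lower-tail rejection region contributes negligibly to power, so the one-term inversion is standard.)
δ = d·√n ⇒ n = (δ/d)² = (3.242 / 0.3333)² = 94.57.
Rounding up, n = 95.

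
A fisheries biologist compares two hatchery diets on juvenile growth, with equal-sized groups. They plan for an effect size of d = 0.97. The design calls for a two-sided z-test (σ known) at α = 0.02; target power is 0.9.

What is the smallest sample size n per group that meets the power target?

For power 0.9 need Φ(δ − z_{0.01}) = 0.9, so δ = z_{0.01} + z_{0.10} = 2.326 + 1.282 = 3.608.
(Ignoring the negligible lower-tail rejection probability gives the usual closed-form inversion.)
δ = d·√(n/2) ⇒ n = 2(δ/d)² = 2 × (3.608 / 0.97)² = 27.67.
Rounding up, n = 28 per group.

n = 28 per group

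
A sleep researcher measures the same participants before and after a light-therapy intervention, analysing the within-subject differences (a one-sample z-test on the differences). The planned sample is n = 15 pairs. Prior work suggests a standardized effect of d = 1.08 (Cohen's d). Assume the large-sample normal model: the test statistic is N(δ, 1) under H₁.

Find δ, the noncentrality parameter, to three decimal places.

The noncentrality parameter scales effect size by the design's sample-size factor: δ = d·√n = 1.08 × √15 = 4.1828

δ ≈ 4.183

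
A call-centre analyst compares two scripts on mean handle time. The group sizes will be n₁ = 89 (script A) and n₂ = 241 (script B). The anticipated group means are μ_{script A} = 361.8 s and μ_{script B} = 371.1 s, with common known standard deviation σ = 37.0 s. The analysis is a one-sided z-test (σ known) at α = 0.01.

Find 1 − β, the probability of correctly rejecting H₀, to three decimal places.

Power ≈ 0.382

Standardized effect: d = |μ_{script A} − μ_{script B}| / σ = |361.8 − 371.1| / 37.0 = 0.2514
Noncentrality parameter: δ = d / √(1/n₁ + 1/n₂) = 0.2514 / √(1/89 + 1/241) = 2.0264
One-sided α = 0.01 → critical value z_{0.01} = 2.326.
Power = Φ(δ − 2.326) = Φ(-0.300) = 0.3821.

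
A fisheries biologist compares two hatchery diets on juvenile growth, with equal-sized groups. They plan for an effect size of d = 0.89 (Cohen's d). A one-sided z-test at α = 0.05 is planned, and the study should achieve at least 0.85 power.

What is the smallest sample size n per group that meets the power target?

Set Φ(δ − 1.645) = 0.85; then δ − 1.645 = Φ⁻¹(0.85) = 1.036, giving δ = 2.681.
δ = d·√(n/2) ⇒ n = 2(δ/d)² = 2 × (2.681 / 0.89)² = 18.15.
Round up to the next whole unit.

n = 19 per group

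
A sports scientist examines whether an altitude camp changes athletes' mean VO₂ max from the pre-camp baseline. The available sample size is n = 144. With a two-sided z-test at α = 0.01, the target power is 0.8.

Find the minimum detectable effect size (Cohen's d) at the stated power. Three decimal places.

d ≈ 0.285

Required noncentrality: δ = z_{0.005} + z_{0.20} = 2.576 + 0.842 = 3.417.
(Lower-tail contribution to power is negligible for δ > 0.)
δ = d·√n ⇒ d = δ/√n = 3.417/√144 = 0.2848.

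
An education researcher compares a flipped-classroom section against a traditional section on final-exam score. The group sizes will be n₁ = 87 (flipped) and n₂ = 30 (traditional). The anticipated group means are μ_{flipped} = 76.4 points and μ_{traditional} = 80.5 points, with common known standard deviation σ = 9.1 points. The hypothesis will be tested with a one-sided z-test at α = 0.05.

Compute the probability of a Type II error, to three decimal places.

β ≈ 0.314

Standardized effect: d = |μ_{flipped} − μ_{traditional}| / σ = |76.4 − 80.5| / 9.1 = 0.4505
Noncentrality parameter: δ = d / √(1/n₁ + 1/n₂) = 0.4505 / √(1/87 + 1/30) = 2.1280
One-sided α = 0.05 → critical value z_{0.05} = 1.645.
Power = Φ(δ − 1.645) = Φ(0.483) = 0.6855.
Type II error: β = 1 − power = 1 − 0.6855 = 0.3145.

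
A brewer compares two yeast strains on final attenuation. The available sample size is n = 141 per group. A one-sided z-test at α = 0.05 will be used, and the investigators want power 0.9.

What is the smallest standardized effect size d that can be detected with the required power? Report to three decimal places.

d ≈ 0.349

Required noncentrality: δ = z_{0.05} + z_{0.10} = 1.645 + 1.282 = 2.926.
δ = d·√(n/2) ⇒ d = δ/√(n/2) = 2.926/√(141/2) = 0.3485.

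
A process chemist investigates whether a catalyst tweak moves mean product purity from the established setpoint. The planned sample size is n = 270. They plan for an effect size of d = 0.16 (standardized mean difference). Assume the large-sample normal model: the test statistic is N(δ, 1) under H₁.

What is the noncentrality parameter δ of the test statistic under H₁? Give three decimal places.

The noncentrality parameter scales effect size by the design's sample-size factor: δ = d·√n = 0.16 × √270 = 2.6291

δ ≈ 2.629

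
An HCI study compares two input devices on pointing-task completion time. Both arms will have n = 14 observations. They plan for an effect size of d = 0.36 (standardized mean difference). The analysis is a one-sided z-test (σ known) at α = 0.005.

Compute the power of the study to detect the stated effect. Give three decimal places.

Power ≈ 0.052

Noncentrality parameter: δ = d·√(n/2) = 0.36 × √(14/2) = 0.9525
One-sided α = 0.005 → critical value z_{0.005} = 2.576.
Power = Φ(δ − 2.576) = Φ(-1.623) = 0.0523.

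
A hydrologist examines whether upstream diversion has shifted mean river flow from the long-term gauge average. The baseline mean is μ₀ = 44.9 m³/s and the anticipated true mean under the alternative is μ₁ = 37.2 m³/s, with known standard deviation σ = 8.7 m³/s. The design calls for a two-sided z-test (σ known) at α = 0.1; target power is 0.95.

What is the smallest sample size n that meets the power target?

n = 14

Standardized effect: d = |μ₁ − μ₀| / σ = |37.2 − 44.9| / 8.7 = 0.8851
Set Φ(δ − 1.645) = 0.95; then δ − 1.645 = Φ⁻¹(0.95) = 1.645, giving δ = 3.290.
(The Φ(−δ − z_{α/2}) term is vanishingly small for δ > 0 and is dropped in the standard sample-size formula.)
δ = d·√n ⇒ n = (δ/d)² = (3.290 / 0.8851)² = 13.82.
Rounding up, n = 14.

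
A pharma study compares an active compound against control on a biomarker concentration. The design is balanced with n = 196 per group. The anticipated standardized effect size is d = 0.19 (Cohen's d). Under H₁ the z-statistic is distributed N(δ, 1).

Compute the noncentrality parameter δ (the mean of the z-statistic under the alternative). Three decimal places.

The noncentrality parameter scales effect size by the design's sample-size factor: δ = d·√(n/2) = 0.19 × √(196/2) = 1.8809

δ ≈ 1.881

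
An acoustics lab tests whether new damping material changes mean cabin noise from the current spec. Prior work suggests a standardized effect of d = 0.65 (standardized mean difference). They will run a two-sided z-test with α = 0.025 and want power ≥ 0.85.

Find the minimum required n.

n = 26

Set Φ(δ − 2.241) = 0.85; then δ − 2.241 = Φ⁻¹(0.85) = 1.036, giving δ = 3.278.
(The Φ(−δ − z_{α/2}) term is vanishingly small for δ > 0 and is dropped in the standard sample-size formula.)
δ = d·√n ⇒ n = (δ/d)² = (3.278 / 0.65)² = 25.43.
Rounding up, n = 26.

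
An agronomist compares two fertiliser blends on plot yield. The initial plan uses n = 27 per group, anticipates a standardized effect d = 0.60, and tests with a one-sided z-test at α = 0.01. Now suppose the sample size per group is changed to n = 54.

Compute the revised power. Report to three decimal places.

Power ≈ 0.786

With n = 54 per group: δ = d·√(n/2) = 0.60 × √(54/2) = 3.1177. Critical value z_{0.01} = 2.326.
Revised power = P(Z > 2.326 − δ) = Φ(0.791) = 0.7856.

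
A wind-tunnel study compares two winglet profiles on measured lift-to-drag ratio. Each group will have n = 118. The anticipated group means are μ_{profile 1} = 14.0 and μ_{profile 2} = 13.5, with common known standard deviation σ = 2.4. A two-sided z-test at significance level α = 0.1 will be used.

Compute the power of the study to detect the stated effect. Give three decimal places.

Standardized effect: d = |μ_{profile 1} − μ_{profile 2}| / σ = |14.0 − 13.5| / 2.4 = 0.2083
Noncentrality parameter: λ = d·√(n/2) = 0.2083 × √(118/2) = 1.6002
Two-sided α = 0.1 → critical value z_{0.05} = 1.645.
Power = Φ(λ − 1.645) + Φ(−λ − 1.645) = Φ(-0.045) + Φ(-3.245) = 0.4822 + 0.0006 = 0.4828.

Power ≈ 0.483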